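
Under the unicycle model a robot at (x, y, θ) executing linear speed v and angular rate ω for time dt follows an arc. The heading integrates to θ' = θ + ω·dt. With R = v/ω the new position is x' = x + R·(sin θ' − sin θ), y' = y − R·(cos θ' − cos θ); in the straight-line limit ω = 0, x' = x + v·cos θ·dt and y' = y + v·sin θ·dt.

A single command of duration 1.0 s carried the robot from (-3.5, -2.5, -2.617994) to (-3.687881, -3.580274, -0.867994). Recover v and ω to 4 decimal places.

Δθ = -0.867994 − -2.617994 = 1.750000
ω = Δθ/dt = 1.750000/1.0 = 1.7500
R = −Δy/(cos θ' − cos θ) = 0.7143
v = R·ω = 0.7143·1.7500 = 1.2500

v = 1.2500, ω = 1.7500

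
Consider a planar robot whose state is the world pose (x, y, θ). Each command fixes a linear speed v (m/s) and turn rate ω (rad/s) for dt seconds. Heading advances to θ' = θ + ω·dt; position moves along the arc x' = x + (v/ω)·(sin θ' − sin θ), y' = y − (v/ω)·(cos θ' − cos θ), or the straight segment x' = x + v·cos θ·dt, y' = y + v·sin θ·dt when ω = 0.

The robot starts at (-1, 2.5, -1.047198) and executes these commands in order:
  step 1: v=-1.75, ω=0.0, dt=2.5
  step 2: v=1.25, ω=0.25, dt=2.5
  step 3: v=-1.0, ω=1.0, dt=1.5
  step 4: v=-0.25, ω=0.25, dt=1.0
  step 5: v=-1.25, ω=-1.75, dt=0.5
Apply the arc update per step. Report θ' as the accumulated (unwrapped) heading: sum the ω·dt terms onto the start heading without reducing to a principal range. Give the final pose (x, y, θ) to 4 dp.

(-2.6674, 3.0859, 0.4528)

step 1: θ'=-1.0472 (straight) → pose (-3.1875, 6.2889, -1.0472)
step 2: θ'=-0.4222 (R=5.0000) → pose (-0.9062, 4.2279, -0.4222)
step 3: θ'=1.0778 (R=-1.0000) → pose (-2.1969, 3.7890, 1.0778)
step 4: θ'=1.3278 (R=-1.0000) → pose (-2.2866, 3.5563, 1.3278)
step 5: θ'=0.4528 (R=0.7143) → pose (-2.6674, 3.0859, 0.4528)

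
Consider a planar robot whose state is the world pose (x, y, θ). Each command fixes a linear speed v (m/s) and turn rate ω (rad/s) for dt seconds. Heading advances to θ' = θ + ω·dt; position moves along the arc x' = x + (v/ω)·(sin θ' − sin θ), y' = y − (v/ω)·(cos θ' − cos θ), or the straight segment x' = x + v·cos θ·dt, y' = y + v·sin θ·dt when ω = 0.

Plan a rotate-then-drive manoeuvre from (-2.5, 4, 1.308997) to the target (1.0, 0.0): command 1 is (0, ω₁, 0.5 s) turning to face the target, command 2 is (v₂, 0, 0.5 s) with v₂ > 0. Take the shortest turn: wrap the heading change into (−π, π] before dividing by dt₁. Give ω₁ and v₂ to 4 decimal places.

heading to target = atan2(0−4, 1−-2.5) = -0.8520
Δθ = wrap(-0.8520 − 1.3090) = -2.1610; ω₁ = Δθ/dt₁ = -4.3219
distance = √((1−-2.5)² + (0−4)²) = 5.3151; v₂ = distance/dt₂ = 10.6301

ω₁ = -4.3219, v₂ = 10.6301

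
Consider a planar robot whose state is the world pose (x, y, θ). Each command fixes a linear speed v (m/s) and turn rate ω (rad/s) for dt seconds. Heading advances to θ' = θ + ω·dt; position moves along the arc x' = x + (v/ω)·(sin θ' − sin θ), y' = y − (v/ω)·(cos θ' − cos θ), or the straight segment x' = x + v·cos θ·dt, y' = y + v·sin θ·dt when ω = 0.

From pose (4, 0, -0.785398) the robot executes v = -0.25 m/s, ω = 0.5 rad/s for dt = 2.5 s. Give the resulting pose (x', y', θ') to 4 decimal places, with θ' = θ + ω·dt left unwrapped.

(3.4224, 0.0934, 0.4646)

θ' = -0.7854 + 0.5·2.5 = 0.4646
R = v/ω = -0.25/0.5 = -0.5000
x' = 4 + -0.5000·(sin 0.4646 − sin -0.7854) = 3.4224
y' = 0 − -0.5000·(cos 0.4646 − cos -0.7854) = 0.0934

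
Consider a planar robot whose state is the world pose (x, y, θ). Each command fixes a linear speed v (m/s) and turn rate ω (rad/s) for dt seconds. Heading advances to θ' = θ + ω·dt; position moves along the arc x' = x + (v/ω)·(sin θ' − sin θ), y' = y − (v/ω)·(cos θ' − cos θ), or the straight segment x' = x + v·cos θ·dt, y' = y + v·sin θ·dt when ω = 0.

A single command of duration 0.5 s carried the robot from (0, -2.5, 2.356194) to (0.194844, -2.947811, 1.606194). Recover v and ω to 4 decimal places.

v = -1.0000, ω = -1.5000

Δθ = 1.606194 − 2.356194 = -0.750000
ω = Δθ/dt = -0.750000/0.5 = -1.5000
R = −Δy/(cos θ' − cos θ) = 0.6667
v = R·ω = 0.6667·-1.5000 = -1.0000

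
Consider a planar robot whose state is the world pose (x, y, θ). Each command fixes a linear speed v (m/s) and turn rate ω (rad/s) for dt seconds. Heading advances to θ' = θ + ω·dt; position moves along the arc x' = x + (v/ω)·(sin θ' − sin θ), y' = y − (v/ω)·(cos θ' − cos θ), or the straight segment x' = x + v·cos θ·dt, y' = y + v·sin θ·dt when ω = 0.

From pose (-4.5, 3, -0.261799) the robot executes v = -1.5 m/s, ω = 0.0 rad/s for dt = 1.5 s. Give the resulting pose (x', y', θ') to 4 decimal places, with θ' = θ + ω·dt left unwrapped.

θ' = -0.2618 + 0.0·1.5 = -0.2618
ω = 0 → straight: x' = -4.5 + -1.5·cos(-0.2618)·1.5 = -6.6733
y' = 3 + -1.5·sin(-0.2618)·1.5 = 3.5823

(-6.6733, 3.5823, -0.2618)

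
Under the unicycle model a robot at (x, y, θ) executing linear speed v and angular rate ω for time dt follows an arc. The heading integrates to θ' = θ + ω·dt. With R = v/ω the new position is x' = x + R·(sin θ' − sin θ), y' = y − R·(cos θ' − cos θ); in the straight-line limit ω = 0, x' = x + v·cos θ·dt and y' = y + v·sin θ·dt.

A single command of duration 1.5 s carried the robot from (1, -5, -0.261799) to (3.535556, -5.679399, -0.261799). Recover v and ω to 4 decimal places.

Δθ = -0.261799 − -0.261799 = 0.000000
ω = Δθ/dt = 0.000000/1.5 = 0.0000
ω = 0 → v = (Δx·cos θ + Δy·sin θ)/dt = 1.7500

v = 1.7500, ω = 0.0000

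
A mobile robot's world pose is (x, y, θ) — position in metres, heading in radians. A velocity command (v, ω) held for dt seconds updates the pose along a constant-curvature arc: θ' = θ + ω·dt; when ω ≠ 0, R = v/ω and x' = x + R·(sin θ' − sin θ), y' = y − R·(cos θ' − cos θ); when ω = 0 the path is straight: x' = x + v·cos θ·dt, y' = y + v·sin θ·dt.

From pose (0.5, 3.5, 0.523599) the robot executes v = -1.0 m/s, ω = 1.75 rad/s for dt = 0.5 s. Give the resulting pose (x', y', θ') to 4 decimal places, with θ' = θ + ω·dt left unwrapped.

θ' = 0.5236 + 1.75·0.5 = 1.3986
R = v/ω = -1.0/1.75 = -0.5714
x' = 0.5 + -0.5714·(sin 1.3986 − sin 0.5236) = 0.2227
y' = 3.5 − -0.5714·(cos 1.3986 − cos 0.5236) = 3.1030

(0.2227, 3.1030, 1.3986)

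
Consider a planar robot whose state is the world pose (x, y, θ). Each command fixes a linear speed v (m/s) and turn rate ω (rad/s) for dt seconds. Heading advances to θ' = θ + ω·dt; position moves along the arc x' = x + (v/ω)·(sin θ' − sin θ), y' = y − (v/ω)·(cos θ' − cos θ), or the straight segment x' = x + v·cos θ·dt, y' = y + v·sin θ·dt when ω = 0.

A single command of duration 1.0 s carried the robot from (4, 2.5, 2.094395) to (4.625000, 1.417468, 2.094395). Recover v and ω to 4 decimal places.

v = -1.2500, ω = 0.0000

Δθ = 2.094395 − 2.094395 = 0.000000
ω = Δθ/dt = 0.000000/1.0 = 0.0000
ω = 0 → v = (Δx·cos θ + Δy·sin θ)/dt = -1.2500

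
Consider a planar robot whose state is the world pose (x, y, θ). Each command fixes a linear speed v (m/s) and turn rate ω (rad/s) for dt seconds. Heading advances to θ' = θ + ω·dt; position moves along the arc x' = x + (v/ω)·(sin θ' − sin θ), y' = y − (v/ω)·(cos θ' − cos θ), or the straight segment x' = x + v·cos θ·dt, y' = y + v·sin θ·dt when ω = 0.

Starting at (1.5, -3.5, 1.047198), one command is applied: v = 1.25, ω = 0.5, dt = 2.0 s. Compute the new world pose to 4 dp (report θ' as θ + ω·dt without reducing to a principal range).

(1.5566, -1.1035, 2.0472)

θ' = 1.0472 + 0.5·2.0 = 2.0472
R = v/ω = 1.25/0.5 = 2.5000
x' = 1.5 + 2.5000·(sin 2.0472 − sin 1.0472) = 1.5566
y' = -3.5 − 2.5000·(cos 2.0472 − cos 1.0472) = -1.1035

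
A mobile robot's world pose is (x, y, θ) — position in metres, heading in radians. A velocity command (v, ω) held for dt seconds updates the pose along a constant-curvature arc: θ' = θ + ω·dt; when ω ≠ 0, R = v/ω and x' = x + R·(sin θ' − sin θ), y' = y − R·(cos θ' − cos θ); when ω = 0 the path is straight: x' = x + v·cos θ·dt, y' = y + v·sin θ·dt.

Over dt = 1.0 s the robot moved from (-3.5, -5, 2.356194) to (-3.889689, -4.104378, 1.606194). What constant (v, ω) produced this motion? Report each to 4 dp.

Δθ = 1.606194 − 2.356194 = -0.750000
ω = Δθ/dt = -0.750000/1.0 = -0.7500
R = −Δy/(cos θ' − cos θ) = -1.3333
v = R·ω = -1.3333·-0.7500 = 1.0000

v = 1.0000, ω = -0.7500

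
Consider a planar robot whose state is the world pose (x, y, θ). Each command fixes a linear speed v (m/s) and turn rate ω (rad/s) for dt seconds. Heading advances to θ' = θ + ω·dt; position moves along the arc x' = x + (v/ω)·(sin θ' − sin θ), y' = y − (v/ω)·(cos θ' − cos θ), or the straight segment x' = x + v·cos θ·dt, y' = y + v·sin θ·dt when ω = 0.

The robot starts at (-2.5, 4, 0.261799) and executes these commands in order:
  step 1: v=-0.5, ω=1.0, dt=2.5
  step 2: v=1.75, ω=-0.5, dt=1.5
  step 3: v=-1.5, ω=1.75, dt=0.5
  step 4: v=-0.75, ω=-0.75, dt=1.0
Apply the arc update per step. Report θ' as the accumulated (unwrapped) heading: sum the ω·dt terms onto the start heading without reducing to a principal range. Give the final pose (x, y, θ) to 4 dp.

step 1: θ'=2.7618 (R=-0.5000) → pose (-2.5560, 3.0527, 2.7618)
step 2: θ'=2.0118 (R=-3.5000) → pose (-4.4235, 4.8093, 2.0118)
step 3: θ'=2.8868 (R=-0.8571) → pose (-3.8644, 4.3457, 2.8868)
step 4: θ'=2.1368 (R=1.0000) → pose (-3.2724, 3.9142, 2.1368)

(-3.2724, 3.9142, 2.1368)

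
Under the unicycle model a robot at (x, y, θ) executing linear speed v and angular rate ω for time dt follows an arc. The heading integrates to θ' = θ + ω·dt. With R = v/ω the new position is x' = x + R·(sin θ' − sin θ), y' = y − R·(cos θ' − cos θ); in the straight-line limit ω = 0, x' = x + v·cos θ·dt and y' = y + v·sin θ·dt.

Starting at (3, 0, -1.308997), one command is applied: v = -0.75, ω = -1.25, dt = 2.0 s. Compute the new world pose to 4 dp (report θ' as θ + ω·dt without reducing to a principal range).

(3.9509, 0.6265, -3.8090)

θ' = -1.3090 + -1.25·2.0 = -3.8090
R = v/ω = -0.75/-1.25 = 0.6000
x' = 3 + 0.6000·(sin -3.8090 − sin -1.3090) = 3.9509
y' = 0 − 0.6000·(cos -3.8090 − cos -1.3090) = 0.6265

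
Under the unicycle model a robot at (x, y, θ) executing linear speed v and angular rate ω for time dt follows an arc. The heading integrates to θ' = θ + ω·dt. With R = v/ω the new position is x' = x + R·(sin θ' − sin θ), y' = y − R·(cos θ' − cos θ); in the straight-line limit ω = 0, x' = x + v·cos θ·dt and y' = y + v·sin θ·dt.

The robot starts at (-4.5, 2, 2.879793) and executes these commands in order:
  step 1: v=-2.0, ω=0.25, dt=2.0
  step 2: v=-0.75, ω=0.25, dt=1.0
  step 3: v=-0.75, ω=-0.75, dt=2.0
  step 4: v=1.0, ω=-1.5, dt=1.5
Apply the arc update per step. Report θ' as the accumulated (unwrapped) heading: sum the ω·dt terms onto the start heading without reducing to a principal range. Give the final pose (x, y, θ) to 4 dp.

step 1: θ'=3.3798 (R=-8.0000) → pose (-0.5418, 1.9533, 3.3798)
step 2: θ'=3.6298 (R=-3.0000) → pose (0.1574, 2.2190, 3.6298)
step 3: θ'=2.1298 (R=1.0000) → pose (1.4743, 1.8662, 2.1298)
step 4: θ'=-0.1202 (R=-0.6667) → pose (2.1194, 2.8816, -0.1202)

(2.1194, 2.8816, -0.1202)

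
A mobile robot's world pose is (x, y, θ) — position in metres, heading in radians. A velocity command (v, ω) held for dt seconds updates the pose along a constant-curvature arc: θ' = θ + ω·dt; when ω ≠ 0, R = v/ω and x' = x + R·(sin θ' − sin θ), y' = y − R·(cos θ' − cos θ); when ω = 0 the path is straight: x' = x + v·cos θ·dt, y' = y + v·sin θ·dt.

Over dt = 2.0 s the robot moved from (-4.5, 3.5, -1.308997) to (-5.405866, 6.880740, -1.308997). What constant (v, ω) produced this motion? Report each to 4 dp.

v = -1.7500, ω = 0.0000

Δθ = -1.308997 − -1.308997 = 0.000000
ω = Δθ/dt = 0.000000/2.0 = 0.0000
ω = 0 → v = (Δx·cos θ + Δy·sin θ)/dt = -1.7500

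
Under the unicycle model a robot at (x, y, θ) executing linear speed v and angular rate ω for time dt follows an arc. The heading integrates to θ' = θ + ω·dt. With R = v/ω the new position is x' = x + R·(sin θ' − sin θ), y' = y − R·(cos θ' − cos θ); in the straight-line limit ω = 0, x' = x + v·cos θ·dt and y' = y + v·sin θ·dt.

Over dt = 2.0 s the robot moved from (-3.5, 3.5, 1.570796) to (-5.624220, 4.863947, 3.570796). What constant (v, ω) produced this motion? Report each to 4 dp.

v = 1.5000, ω = 1.0000

Δθ = 3.570796 − 1.570796 = 2.000000
ω = Δθ/dt = 2.000000/2.0 = 1.0000
R = Δx/(sin θ' − sin θ) = 1.5000
v = R·ω = 1.5000·1.0000 = 1.5000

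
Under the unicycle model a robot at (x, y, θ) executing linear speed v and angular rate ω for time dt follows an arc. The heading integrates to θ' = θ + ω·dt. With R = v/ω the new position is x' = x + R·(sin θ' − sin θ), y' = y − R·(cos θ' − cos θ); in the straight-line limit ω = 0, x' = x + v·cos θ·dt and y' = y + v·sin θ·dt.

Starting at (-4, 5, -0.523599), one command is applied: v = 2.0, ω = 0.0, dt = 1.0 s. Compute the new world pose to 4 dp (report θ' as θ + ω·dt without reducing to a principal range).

θ' = -0.5236 + 0.0·1.0 = -0.5236
ω = 0 → straight: x' = -4 + 2.0·cos(-0.5236)·1.0 = -2.2679
y' = 5 + 2.0·sin(-0.5236)·1.0 = 4.0000

(-2.2679, 4.0000, -0.5236)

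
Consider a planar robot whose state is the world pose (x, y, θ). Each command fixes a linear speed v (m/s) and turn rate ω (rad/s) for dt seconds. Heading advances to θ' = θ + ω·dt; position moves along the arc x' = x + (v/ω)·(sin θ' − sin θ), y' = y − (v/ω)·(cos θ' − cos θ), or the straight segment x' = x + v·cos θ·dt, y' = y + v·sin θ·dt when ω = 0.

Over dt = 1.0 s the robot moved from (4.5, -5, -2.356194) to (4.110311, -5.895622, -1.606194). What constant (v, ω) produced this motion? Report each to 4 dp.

Δθ = -1.606194 − -2.356194 = 0.750000
ω = Δθ/dt = 0.750000/1.0 = 0.7500
R = −Δy/(cos θ' − cos θ) = 1.3333
v = R·ω = 1.3333·0.7500 = 1.0000

v = 1.0000, ω = 0.7500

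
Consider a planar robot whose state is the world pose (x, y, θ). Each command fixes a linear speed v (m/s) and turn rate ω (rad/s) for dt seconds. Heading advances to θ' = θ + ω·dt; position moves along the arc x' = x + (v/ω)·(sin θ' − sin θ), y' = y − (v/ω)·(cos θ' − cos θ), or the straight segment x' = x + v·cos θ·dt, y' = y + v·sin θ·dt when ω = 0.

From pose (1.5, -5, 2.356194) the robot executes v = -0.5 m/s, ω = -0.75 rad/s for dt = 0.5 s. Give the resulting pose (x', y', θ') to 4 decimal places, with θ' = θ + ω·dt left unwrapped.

θ' = 2.3562 + -0.75·0.5 = 1.9812
R = v/ω = -0.5/-0.75 = 0.6667
x' = 1.5 + 0.6667·(sin 1.9812 − sin 2.3562) = 1.6399
y' = -5 − 0.6667·(cos 1.9812 − cos 2.3562) = -5.2054

(1.6399, -5.2054, 1.9812)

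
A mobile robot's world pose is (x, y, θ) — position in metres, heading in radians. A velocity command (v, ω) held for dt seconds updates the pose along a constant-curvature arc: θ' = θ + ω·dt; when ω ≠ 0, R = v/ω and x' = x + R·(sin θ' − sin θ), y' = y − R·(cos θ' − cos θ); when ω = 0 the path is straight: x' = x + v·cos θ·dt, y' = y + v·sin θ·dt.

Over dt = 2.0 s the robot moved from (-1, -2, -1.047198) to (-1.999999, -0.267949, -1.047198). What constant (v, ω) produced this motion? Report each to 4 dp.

v = -1.0000, ω = 0.0000

Δθ = -1.047198 − -1.047198 = 0.000000
ω = Δθ/dt = 0.000000/2.0 = 0.0000
ω = 0 → v = (Δx·cos θ + Δy·sin θ)/dt = -1.0000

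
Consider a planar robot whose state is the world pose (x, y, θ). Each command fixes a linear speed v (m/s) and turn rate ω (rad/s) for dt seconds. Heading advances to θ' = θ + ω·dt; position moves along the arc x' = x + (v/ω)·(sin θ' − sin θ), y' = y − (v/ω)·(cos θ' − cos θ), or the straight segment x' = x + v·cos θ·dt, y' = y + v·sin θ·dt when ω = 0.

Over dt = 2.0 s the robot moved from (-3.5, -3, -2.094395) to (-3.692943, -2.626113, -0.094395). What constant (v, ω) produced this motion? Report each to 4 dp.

Δθ = -0.094395 − -2.094395 = 2.000000
ω = Δθ/dt = 2.000000/2.0 = 1.0000
R = −Δy/(cos θ' − cos θ) = -0.2500
v = R·ω = -0.2500·1.0000 = -0.2500

v = -0.2500, ω = 1.0000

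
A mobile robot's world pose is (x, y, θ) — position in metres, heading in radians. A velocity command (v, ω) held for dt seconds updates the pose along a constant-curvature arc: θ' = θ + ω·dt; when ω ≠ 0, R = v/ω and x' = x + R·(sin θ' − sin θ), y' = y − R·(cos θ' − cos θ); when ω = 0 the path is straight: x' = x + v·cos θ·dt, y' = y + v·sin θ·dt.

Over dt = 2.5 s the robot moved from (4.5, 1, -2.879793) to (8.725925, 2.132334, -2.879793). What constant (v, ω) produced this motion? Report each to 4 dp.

Δθ = -2.879793 − -2.879793 = 0.000000
ω = Δθ/dt = 0.000000/2.5 = 0.0000
ω = 0 → v = (Δx·cos θ + Δy·sin θ)/dt = -1.7500

v = -1.7500, ω = 0.0000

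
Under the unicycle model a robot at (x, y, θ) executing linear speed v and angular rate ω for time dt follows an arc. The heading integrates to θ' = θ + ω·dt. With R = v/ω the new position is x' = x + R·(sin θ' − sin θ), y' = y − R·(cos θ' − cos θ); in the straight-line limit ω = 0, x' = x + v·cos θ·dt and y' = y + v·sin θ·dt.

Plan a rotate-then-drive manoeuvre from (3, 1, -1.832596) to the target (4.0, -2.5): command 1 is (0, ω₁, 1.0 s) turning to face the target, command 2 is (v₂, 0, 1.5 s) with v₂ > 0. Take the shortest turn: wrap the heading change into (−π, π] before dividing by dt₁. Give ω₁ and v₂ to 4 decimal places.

ω₁ = 0.5401, v₂ = 2.4267

heading to target = atan2(-2.5−1, 4−3) = -1.2925
Δθ = wrap(-1.2925 − -1.8326) = 0.5401; ω₁ = Δθ/dt₁ = 0.5401
distance = √((4−3)² + (-2.5−1)²) = 3.6401; v₂ = distance/dt₂ = 2.4267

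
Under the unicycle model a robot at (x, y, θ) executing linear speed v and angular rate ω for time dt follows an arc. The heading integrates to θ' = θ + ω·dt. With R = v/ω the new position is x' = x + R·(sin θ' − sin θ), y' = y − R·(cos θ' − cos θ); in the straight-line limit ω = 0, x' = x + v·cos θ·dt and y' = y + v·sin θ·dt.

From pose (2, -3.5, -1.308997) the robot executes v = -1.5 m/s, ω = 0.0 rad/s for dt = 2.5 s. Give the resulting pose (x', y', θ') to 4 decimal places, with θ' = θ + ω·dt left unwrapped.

(1.0294, 0.1222, -1.3090)

θ' = -1.3090 + 0.0·2.5 = -1.3090
ω = 0 → straight: x' = 2 + -1.5·cos(-1.3090)·2.5 = 1.0294
y' = -3.5 + -1.5·sin(-1.3090)·2.5 = 0.1222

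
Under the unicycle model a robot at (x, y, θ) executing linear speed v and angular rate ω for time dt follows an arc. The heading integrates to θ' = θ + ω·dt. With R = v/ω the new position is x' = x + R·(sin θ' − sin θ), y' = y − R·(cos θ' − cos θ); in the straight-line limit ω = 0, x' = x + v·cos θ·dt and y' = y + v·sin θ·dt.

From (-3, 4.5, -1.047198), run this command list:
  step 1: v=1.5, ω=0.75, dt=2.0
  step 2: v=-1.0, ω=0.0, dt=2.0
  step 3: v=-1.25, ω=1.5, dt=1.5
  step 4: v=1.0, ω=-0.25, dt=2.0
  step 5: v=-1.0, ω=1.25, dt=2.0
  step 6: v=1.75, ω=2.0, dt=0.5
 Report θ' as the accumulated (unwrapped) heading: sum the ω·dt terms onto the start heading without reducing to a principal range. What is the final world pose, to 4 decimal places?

(-1.8683, 2.3057, 5.7028)

step 1: θ'=0.4528 (R=2.0000) → pose (-0.3930, 3.7015, 0.4528)
step 2: θ'=0.4528 (straight) → pose (-2.1914, 2.8266, 0.4528)
step 3: θ'=2.7028 (R=-0.8333) → pose (-2.1809, 1.3228, 2.7028)
step 4: θ'=2.2028 (R=-4.0000) → pose (-3.7089, 2.5808, 2.2028)
step 5: θ'=4.7028 (R=-0.8000) → pose (-2.2634, 3.0458, 4.7028)
step 6: θ'=5.7028 (R=0.8750) → pose (-1.8683, 2.3057, 5.7028)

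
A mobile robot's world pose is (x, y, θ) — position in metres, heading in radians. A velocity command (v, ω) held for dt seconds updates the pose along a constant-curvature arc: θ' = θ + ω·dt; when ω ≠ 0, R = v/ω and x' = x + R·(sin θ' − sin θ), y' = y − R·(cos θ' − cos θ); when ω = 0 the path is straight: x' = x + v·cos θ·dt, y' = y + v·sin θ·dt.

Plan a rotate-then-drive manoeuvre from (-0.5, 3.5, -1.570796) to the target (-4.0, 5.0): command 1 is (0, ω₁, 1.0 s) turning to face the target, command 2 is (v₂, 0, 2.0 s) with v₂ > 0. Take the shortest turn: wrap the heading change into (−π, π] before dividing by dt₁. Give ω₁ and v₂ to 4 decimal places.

ω₁ = -1.9757, v₂ = 1.9039

heading to target = atan2(5−3.5, -4−-0.5) = 2.7367
Δθ = wrap(2.7367 − -1.5708) = -1.9757; ω₁ = Δθ/dt₁ = -1.9757
distance = √((-4−-0.5)² + (5−3.5)²) = 3.8079; v₂ = distance/dt₂ = 1.9039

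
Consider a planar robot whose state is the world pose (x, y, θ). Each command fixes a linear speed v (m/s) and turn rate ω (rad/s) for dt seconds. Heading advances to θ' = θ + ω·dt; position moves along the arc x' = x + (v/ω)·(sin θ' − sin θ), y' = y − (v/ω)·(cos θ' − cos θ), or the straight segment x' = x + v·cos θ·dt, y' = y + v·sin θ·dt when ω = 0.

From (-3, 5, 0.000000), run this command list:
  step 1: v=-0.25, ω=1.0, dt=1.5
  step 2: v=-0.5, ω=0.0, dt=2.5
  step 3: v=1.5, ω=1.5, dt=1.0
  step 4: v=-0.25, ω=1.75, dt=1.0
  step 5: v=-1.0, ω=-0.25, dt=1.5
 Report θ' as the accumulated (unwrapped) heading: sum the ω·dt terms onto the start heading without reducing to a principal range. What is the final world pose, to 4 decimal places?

step 1: θ'=1.5000 (R=-0.2500) → pose (-3.2494, 4.7677, 1.5000)
step 2: θ'=1.5000 (straight) → pose (-3.3378, 3.5208, 1.5000)
step 3: θ'=3.0000 (R=1.0000) → pose (-4.1942, 4.5815, 3.0000)
step 4: θ'=4.7500 (R=-0.1429) → pose (-4.0313, 4.7283, 4.7500)
step 5: θ'=4.3750 (R=4.0000) → pose (-3.8086, 6.2029, 4.3750)

(-3.8086, 6.2029, 4.3750)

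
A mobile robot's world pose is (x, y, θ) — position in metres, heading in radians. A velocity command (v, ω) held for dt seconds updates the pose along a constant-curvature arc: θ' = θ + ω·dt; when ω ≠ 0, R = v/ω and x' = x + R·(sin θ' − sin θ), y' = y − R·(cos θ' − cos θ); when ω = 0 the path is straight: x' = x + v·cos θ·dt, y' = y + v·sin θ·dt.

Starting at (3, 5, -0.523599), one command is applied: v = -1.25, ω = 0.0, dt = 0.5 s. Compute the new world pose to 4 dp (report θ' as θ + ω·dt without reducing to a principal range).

(2.4587, 5.3125, -0.5236)

θ' = -0.5236 + 0.0·0.5 = -0.5236
ω = 0 → straight: x' = 3 + -1.25·cos(-0.5236)·0.5 = 2.4587
y' = 5 + -1.25·sin(-0.5236)·0.5 = 5.3125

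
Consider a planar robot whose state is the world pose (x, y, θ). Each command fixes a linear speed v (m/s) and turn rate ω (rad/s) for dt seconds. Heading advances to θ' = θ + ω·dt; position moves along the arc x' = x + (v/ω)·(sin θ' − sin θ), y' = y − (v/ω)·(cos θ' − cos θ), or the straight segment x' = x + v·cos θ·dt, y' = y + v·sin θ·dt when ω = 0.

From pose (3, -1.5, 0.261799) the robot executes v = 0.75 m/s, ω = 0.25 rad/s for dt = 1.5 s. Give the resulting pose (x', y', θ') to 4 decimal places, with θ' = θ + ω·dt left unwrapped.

(4.0074, -1.0142, 0.6368)

θ' = 0.2618 + 0.25·1.5 = 0.6368
R = v/ω = 0.75/0.25 = 3.0000
x' = 3 + 3.0000·(sin 0.6368 − sin 0.2618) = 4.0074
y' = -1.5 − 3.0000·(cos 0.6368 − cos 0.2618) = -1.0142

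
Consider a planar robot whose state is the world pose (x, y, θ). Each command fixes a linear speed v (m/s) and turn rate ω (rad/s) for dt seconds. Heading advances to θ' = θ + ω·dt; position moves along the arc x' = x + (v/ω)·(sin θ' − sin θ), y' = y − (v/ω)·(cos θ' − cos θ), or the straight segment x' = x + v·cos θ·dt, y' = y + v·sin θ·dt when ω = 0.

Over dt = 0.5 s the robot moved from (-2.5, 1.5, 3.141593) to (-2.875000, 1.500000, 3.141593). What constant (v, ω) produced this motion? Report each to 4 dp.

v = 0.7500, ω = 0.0000

Δθ = 3.141593 − 3.141593 = 0.000000
ω = Δθ/dt = 0.000000/0.5 = 0.0000
ω = 0 → v = (Δx·cos θ + Δy·sin θ)/dt = 0.7500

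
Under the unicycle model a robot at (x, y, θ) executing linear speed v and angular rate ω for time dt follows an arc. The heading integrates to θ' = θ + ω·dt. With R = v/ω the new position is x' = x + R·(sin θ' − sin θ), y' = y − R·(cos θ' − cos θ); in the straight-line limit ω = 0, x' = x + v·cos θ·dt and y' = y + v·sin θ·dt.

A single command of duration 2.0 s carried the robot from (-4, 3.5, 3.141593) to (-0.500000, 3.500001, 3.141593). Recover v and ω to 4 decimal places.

Δθ = 3.141593 − 3.141593 = 0.000000
ω = Δθ/dt = 0.000000/2.0 = 0.0000
ω = 0 → v = (Δx·cos θ + Δy·sin θ)/dt = -1.7500

v = -1.7500, ω = 0.0000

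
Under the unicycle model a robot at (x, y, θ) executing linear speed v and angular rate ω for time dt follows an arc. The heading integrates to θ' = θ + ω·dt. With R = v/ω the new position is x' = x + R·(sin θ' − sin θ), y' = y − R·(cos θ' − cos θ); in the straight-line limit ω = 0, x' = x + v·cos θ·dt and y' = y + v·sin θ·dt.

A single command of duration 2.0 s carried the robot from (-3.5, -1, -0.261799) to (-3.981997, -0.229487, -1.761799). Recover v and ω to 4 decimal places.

Δθ = -1.761799 − -0.261799 = -1.500000
ω = Δθ/dt = -1.500000/2.0 = -0.7500
R = −Δy/(cos θ' − cos θ) = 0.6667
v = R·ω = 0.6667·-0.7500 = -0.5000

v = -0.5000, ω = -0.7500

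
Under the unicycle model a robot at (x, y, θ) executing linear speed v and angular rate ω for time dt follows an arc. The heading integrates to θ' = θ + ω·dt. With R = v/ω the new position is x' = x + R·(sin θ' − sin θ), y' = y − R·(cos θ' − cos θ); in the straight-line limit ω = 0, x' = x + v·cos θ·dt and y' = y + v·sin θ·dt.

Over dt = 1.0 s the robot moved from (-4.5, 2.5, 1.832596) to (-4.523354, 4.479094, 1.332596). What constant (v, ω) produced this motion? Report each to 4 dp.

v = 2.0000, ω = -0.5000

Δθ = 1.332596 − 1.832596 = -0.500000
ω = Δθ/dt = -0.500000/1.0 = -0.5000
R = −Δy/(cos θ' − cos θ) = -4.0000
v = R·ω = -4.0000·-0.5000 = 2.0000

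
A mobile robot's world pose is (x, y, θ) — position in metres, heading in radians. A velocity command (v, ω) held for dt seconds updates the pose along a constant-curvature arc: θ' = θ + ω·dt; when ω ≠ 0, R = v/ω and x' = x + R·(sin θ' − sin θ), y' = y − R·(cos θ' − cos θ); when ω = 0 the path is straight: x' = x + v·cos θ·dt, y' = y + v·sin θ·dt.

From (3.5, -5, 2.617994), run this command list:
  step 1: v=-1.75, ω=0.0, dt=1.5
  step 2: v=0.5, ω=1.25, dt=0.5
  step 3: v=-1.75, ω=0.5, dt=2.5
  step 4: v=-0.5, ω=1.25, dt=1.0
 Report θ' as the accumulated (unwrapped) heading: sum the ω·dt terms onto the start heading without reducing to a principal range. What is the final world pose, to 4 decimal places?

step 1: θ'=2.6180 (straight) → pose (5.7733, -6.3125, 2.6180)
step 2: θ'=3.2430 (R=0.4000) → pose (5.5328, -6.2610, 3.2430)
step 3: θ'=4.4930 (R=-3.5000) → pose (8.5946, -3.5407, 4.4930)
step 4: θ'=5.7430 (R=-0.4000) → pose (8.4099, -3.1106, 5.7430)

(8.4099, -3.1106, 5.7430)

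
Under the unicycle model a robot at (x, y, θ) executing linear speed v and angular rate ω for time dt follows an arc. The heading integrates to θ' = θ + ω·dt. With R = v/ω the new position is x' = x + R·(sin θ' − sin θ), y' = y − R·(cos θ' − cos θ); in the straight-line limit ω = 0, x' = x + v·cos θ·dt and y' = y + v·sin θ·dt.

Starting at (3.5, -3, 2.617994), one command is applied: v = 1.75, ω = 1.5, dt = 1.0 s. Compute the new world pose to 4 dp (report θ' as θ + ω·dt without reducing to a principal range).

θ' = 2.6180 + 1.5·1.0 = 4.1180
R = v/ω = 1.75/1.5 = 1.1667
x' = 3.5 + 1.1667·(sin 4.1180 − sin 2.6180) = 1.9501
y' = -3 − 1.1667·(cos 4.1180 − cos 2.6180) = -3.3570

(1.9501, -3.3570, 4.1180)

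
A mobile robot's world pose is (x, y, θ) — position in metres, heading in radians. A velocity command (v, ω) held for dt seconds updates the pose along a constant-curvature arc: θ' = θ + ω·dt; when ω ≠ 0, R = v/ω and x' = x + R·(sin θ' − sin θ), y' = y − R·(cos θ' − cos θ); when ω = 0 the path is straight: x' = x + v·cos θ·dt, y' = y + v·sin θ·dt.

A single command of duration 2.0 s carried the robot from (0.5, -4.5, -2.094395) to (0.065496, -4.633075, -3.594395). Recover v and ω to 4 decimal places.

Δθ = -3.594395 − -2.094395 = -1.500000
ω = Δθ/dt = -1.500000/2.0 = -0.7500
R = Δx/(sin θ' − sin θ) = -0.3333
v = R·ω = -0.3333·-0.7500 = 0.2500

v = 0.2500, ω = -0.7500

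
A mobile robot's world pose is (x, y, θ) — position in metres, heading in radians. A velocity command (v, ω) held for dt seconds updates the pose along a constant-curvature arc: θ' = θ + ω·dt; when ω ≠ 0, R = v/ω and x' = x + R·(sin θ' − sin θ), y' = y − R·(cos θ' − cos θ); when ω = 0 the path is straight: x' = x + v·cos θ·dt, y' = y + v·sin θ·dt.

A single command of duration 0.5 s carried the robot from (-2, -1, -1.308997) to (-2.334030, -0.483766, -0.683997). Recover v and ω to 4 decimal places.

v = -1.2500, ω = 1.2500

Δθ = -0.683997 − -1.308997 = 0.625000
ω = Δθ/dt = 0.625000/0.5 = 1.2500
R = −Δy/(cos θ' − cos θ) = -1.0000
v = R·ω = -1.0000·1.2500 = -1.2500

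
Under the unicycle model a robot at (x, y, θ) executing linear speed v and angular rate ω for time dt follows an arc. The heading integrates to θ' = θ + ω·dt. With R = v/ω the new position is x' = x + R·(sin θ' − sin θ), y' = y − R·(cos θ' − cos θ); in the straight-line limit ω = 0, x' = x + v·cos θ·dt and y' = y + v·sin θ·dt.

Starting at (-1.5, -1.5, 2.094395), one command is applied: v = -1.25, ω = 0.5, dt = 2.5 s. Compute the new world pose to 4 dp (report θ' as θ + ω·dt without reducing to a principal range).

θ' = 2.0944 + 0.5·2.5 = 3.3444
R = v/ω = -1.25/0.5 = -2.5000
x' = -1.5 + -2.5000·(sin 3.3444 − sin 2.0944) = 1.1686
y' = -1.5 − -2.5000·(cos 3.3444 − cos 2.0944) = -2.6988

(1.1686, -2.6988, 3.3444)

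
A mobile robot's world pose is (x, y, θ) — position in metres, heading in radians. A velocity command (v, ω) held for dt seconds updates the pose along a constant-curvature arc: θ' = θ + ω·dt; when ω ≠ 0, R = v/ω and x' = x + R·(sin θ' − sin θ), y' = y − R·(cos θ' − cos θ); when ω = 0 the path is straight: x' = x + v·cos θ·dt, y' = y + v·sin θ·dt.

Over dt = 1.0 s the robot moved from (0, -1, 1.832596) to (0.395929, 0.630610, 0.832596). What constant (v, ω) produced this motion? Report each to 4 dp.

Δθ = 0.832596 − 1.832596 = -1.000000
ω = Δθ/dt = -1.000000/1.0 = -1.0000
R = −Δy/(cos θ' − cos θ) = -1.7500
v = R·ω = -1.7500·-1.0000 = 1.7500

v = 1.7500, ω = -1.0000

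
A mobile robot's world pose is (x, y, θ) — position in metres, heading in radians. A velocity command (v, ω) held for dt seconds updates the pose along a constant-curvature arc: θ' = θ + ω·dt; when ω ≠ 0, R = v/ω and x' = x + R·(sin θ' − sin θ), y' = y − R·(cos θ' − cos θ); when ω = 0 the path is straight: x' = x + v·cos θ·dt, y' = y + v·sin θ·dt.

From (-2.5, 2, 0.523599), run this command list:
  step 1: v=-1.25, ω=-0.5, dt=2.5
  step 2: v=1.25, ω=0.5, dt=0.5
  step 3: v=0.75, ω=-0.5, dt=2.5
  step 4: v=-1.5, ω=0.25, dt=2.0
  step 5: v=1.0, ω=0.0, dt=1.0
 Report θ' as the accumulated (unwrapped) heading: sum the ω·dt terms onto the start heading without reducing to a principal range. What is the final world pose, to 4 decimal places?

(-4.0447, 2.3923, -1.2264)

step 1: θ'=-0.7264 (R=2.5000) → pose (-5.4105, 2.2961, -0.7264)
step 2: θ'=-0.4764 (R=2.5000) → pose (-4.8965, 1.9434, -0.4764)
step 3: θ'=-1.7264 (R=-1.5000) → pose (-4.1025, 0.3780, -1.7264)
step 4: θ'=-1.2264 (R=-6.0000) → pose (-4.3823, 3.3336, -1.2264)
step 5: θ'=-1.2264 (straight) → pose (-4.0447, 2.3923, -1.2264)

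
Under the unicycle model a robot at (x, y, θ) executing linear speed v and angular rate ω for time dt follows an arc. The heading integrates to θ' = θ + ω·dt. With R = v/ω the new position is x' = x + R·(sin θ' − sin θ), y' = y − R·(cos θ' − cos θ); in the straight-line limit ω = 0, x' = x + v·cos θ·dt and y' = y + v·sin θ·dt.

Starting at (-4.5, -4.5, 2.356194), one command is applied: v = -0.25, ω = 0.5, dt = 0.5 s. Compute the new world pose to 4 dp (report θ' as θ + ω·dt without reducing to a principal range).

θ' = 2.3562 + 0.5·0.5 = 2.6062
R = v/ω = -0.25/0.5 = -0.5000
x' = -4.5 + -0.5000·(sin 2.6062 − sin 2.3562) = -4.4015
y' = -4.5 − -0.5000·(cos 2.6062 − cos 2.3562) = -4.5765

(-4.4015, -4.5765, 2.6062)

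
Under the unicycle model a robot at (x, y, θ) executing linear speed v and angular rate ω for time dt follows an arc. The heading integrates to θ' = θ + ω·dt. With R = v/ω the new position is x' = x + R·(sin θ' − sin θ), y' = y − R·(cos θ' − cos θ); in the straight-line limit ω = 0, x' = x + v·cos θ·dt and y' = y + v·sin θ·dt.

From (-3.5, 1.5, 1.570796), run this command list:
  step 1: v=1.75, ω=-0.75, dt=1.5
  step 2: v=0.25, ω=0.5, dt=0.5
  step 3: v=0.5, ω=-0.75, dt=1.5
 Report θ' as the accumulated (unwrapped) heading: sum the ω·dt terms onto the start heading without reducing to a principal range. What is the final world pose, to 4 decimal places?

step 1: θ'=0.4458 (R=-2.3333) → pose (-2.1727, 3.6053, 0.4458)
step 2: θ'=0.6958 (R=0.5000) → pose (-2.0678, 3.6727, 0.6958)
step 3: θ'=-0.4292 (R=-0.6667) → pose (-1.3631, 3.7672, -0.4292)

(-1.3631, 3.7672, -0.4292)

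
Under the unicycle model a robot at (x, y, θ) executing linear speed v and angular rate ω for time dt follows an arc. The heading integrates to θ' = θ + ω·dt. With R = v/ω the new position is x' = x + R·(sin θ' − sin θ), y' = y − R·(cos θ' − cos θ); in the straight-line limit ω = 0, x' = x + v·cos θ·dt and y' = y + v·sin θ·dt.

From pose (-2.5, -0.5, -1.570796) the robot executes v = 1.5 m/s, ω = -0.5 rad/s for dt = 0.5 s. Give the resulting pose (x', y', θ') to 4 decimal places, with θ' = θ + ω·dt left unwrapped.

(-2.5933, -1.2422, -1.8208)

θ' = -1.5708 + -0.5·0.5 = -1.8208
R = v/ω = 1.5/-0.5 = -3.0000
x' = -2.5 + -3.0000·(sin -1.8208 − sin -1.5708) = -2.5933
y' = -0.5 − -3.0000·(cos -1.8208 − cos -1.5708) = -1.2422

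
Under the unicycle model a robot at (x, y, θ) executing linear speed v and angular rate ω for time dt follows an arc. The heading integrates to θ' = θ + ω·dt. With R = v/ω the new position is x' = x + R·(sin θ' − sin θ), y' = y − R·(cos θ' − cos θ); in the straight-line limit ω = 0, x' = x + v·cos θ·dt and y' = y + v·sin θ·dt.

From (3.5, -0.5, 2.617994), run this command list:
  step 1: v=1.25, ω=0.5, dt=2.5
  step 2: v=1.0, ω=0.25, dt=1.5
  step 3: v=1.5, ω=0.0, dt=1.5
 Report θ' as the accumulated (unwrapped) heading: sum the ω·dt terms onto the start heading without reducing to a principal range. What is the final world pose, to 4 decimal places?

step 1: θ'=3.8680 (R=2.5000) → pose (0.5895, -0.7961, 3.8680)
step 2: θ'=4.2430 (R=4.0000) → pose (-0.3211, -1.9770, 4.2430)
step 3: θ'=4.2430 (straight) → pose (-1.3389, -3.9837, 4.2430)

(-1.3389, -3.9837, 4.2430)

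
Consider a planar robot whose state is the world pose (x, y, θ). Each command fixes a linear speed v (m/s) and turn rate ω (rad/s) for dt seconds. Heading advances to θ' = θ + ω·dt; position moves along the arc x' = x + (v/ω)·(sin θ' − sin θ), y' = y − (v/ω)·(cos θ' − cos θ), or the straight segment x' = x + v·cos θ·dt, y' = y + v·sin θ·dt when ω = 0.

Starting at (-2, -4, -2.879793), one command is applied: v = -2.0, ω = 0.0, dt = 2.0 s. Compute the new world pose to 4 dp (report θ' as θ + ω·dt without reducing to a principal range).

θ' = -2.8798 + 0.0·2.0 = -2.8798
ω = 0 → straight: x' = -2 + -2.0·cos(-2.8798)·2.0 = 1.8637
y' = -4 + -2.0·sin(-2.8798)·2.0 = -2.9647

(1.8637, -2.9647, -2.8798)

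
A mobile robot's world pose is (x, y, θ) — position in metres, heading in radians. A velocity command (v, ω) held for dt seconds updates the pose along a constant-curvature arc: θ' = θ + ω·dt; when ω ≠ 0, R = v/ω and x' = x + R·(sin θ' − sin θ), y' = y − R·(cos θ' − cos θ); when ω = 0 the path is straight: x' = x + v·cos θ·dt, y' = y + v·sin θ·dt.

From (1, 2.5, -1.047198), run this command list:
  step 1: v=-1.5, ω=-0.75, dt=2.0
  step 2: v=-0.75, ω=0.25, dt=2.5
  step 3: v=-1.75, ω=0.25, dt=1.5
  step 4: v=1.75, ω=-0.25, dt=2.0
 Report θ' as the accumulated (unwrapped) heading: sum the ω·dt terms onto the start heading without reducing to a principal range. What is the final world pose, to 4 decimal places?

(2.3970, 5.8092, -2.0472)

step 1: θ'=-2.5472 (R=2.0000) → pose (1.6120, 5.1570, -2.5472)
step 2: θ'=-1.9222 (R=-3.0000) → pose (2.7487, 6.6098, -1.9222)
step 3: θ'=-1.5472 (R=-7.0000) → pose (3.1745, 9.1845, -1.5472)
step 4: θ'=-2.0472 (R=-7.0000) → pose (2.3970, 5.8092, -2.0472)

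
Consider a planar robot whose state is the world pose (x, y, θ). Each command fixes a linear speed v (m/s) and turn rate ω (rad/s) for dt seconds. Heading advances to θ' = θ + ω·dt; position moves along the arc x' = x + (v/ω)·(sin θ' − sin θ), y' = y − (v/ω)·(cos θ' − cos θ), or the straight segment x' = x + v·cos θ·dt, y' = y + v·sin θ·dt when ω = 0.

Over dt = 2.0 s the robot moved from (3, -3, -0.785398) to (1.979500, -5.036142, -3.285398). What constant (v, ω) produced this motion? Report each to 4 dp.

v = 1.5000, ω = -1.2500

Δθ = -3.285398 − -0.785398 = -2.500000
ω = Δθ/dt = -2.500000/2.0 = -1.2500
R = −Δy/(cos θ' − cos θ) = -1.2000
v = R·ω = -1.2000·-1.2500 = 1.5000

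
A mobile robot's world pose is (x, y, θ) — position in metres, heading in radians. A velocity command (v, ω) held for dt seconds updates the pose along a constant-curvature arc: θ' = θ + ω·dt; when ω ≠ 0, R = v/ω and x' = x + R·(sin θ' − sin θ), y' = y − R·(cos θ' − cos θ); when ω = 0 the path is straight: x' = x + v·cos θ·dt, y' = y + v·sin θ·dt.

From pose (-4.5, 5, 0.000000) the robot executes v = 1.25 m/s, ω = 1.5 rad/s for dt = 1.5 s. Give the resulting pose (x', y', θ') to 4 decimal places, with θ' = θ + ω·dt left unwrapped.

(-3.8516, 6.3568, 2.2500)

θ' = 0.0000 + 1.5·1.5 = 2.2500
R = v/ω = 1.25/1.5 = 0.8333
x' = -4.5 + 0.8333·(sin 2.2500 − sin 0.0000) = -3.8516
y' = 5 − 0.8333·(cos 2.2500 − cos 0.0000) = 6.3568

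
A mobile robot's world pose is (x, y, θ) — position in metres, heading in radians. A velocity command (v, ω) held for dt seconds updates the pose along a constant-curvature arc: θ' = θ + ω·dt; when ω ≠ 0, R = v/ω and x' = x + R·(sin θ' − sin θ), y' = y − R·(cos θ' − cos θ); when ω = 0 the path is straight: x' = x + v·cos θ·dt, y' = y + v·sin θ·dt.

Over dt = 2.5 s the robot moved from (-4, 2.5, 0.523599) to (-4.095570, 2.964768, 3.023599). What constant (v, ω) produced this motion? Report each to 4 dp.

v = 0.2500, ω = 1.0000

Δθ = 3.023599 − 0.523599 = 2.500000
ω = Δθ/dt = 2.500000/2.5 = 1.0000
R = −Δy/(cos θ' − cos θ) = 0.2500
v = R·ω = 0.2500·1.0000 = 0.2500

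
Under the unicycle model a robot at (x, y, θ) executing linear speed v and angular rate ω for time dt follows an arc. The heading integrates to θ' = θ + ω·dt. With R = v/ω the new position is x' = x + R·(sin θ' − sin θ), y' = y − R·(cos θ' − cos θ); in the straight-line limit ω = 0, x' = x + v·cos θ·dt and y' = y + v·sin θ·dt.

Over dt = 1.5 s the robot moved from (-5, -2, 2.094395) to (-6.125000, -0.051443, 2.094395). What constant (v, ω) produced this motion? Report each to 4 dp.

v = 1.5000, ω = 0.0000

Δθ = 2.094395 − 2.094395 = 0.000000
ω = Δθ/dt = 0.000000/1.5 = 0.0000
ω = 0 → v = (Δx·cos θ + Δy·sin θ)/dt = 1.5000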